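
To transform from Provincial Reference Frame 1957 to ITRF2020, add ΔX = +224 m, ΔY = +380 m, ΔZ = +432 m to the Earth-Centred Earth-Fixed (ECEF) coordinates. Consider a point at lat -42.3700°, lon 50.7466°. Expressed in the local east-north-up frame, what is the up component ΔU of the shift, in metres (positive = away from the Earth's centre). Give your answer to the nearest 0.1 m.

ΔU = 31.0 m

The local up (radial) axis is (cos φ cos λ, cos φ sin λ, sin φ), giving ΔU = 104.716 + 217.398 − 291.132 = 30.98 m.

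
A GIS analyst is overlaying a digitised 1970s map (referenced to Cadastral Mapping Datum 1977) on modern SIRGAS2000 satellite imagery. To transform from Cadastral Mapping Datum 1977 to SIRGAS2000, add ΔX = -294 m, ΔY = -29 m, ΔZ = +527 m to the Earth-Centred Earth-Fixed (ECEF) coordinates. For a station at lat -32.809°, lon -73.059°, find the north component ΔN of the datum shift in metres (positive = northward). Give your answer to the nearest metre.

The local north axis is (−sin φ cos λ, −sin φ sin λ, cos φ), giving ΔN = -46.418 + 15.031 + 442.934 = 411.55 m.

ΔN = 412 m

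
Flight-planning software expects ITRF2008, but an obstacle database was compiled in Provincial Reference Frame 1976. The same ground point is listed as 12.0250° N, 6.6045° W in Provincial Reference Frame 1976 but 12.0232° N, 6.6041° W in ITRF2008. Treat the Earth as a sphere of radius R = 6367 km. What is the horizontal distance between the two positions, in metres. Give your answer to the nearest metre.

Δφ = 12.0232° − 12.0250° = -0.0018°; Δλ = -6.6041° − -6.6045° = +0.0004°.
1° along a meridian = πR/180 = 111125 m.
ΔN = Δφ × 111125 = -200.0 m; ΔE = Δλ × 111125 × cos(12.0250°) = +0.0004 × 111125 × 0.978057 = 43.5 m.
Distance = √(ΔE² + ΔN²) = √(43.5² + (-200.0)²) = 204.7 m.

205 m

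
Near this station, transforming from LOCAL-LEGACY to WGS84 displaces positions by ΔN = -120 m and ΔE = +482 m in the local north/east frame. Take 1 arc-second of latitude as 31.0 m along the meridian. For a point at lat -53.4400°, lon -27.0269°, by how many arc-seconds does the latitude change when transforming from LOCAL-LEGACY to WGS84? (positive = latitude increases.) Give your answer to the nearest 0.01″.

1″ of latitude = 31.00 m, so Δφ = -120.0 / 31.00 = -3.871″.

Δφ = -3.87″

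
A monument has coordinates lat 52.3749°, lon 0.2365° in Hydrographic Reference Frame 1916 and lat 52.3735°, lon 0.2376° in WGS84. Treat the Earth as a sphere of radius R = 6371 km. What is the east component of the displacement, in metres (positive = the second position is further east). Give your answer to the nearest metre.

ΔE = 75 m

Δφ = 52.3735° − 52.3749° = -0.0014°; Δλ = 0.2376° − 0.2365° = +0.0011°.
1° along a meridian = πR/180 = 111195 m.
ΔN = Δφ × 111195 = -155.7 m; ΔE = Δλ × 111195 × cos(52.3749°) = +0.0011 × 111195 × 0.610492 = 74.7 m.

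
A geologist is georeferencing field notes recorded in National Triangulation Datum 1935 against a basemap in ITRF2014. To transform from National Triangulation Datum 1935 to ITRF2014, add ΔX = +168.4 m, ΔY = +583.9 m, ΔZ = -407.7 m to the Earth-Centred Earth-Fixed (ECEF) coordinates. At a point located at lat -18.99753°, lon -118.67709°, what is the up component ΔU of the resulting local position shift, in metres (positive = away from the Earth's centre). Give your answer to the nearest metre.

At φ = -18.99753°, λ = -118.67709°: sin φ = -0.325527, cos φ = 0.945533, sin λ = -0.877338, cos λ = -0.479873.
ΔU = cos φ cos λ·ΔX + cos φ sin λ·ΔY + sin φ·ΔZ = (0.945533)(-0.479873)(168.4) + (0.945533)(-0.877338)(583.9) + (-0.325527)(-407.7) = -428.07 m.

ΔU = -428 m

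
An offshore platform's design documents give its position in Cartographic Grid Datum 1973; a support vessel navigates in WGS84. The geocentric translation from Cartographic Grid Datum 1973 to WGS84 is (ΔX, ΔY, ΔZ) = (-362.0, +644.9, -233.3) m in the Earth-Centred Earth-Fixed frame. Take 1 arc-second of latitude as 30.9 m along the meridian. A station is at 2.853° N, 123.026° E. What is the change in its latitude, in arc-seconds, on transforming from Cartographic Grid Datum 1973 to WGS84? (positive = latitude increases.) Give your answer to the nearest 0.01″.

Δφ = -8.73″

sin φ = 0.049774, cos φ = 0.998761, sin λ = 0.838423, cos λ = -0.545020.
North component: ΔN = −sin φ cos λ·ΔX − sin φ sin λ·ΔY + cos φ·ΔZ = −(0.049774)(-0.545020)(-362.0) − (0.049774)(0.838423)(644.9) + (0.998761)(-233.3) = -269.74 m.
1° of latitude spans 3600 × 30.90 = 111240 m, so Δφ = -269.74 / 111240 × 3600 = -8.730″.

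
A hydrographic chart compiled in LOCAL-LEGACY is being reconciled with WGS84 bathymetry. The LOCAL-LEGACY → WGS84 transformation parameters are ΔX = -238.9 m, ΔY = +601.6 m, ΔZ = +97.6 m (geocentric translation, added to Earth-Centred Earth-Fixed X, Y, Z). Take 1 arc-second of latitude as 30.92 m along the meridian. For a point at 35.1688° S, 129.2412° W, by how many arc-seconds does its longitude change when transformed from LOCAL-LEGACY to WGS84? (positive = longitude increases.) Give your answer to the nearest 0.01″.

Δλ = -22.38″

sin φ = -0.575987, cos φ = 0.817459, sin λ = -0.774490, cos λ = -0.632586.
East component: ΔE = −sin λ·ΔX + cos λ·ΔY = −(-0.774490)(-238.9) + (-0.632586)(601.6) = -565.59 m.
1° of latitude spans 3600 × 30.92 = 111312 m; at latitude φ, 1° of longitude spans that × cos φ = 90993.0 m, so Δλ = -565.59 / 90993.0 × 3600 = -22.377″.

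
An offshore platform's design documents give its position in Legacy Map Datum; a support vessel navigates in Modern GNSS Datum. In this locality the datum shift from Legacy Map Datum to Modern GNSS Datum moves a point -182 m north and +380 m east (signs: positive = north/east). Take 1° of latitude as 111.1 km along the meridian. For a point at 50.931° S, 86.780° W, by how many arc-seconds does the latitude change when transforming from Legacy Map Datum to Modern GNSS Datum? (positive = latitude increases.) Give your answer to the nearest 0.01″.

Δφ = -5.90″

1° of latitude = 111.1 km, so Δφ = -182.0 / 111100 = -0.0016382° = -5.897″.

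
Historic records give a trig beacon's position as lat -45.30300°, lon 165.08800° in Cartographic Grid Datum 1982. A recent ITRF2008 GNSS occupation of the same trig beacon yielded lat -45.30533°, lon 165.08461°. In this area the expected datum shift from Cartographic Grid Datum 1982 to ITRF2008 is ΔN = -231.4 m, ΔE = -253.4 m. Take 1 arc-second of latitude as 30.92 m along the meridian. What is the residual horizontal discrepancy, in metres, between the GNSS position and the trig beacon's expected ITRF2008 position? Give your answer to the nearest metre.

30 m

Observed coordinate differences: Δφ = -0.00233°, Δλ = -0.00339°.
Converting to metres (1° lat = 111312 m, cos φ = 0.703357): observed ΔN = -259.4 m, observed ΔE = -265.4 m.
Subtracting the expected shift leaves a residual of -259.4 − (-231.4) = -28.0 m north and -265.4 − (-253.4) = -12.0 m east.
Residual distance = √((-28.0)² + (-12.0)²) = 30.4 m.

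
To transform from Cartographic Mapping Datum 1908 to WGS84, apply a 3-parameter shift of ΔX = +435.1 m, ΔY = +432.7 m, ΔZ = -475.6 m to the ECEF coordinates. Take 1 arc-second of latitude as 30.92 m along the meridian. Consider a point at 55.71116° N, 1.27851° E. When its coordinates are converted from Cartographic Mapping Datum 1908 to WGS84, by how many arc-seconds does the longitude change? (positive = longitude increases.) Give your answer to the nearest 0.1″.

Δλ = 24.3″

sin φ = 0.826208, cos φ = 0.563365, sin λ = 0.022312, cos λ = 0.999751.
East component: ΔE = −sin λ·ΔX + cos λ·ΔY = −(0.022312)(435.1) + (0.999751)(432.7) = 422.88 m.
1° of latitude spans 3600 × 30.92 = 111312 m; at latitude φ, 1° of longitude spans that × cos φ = 62709.3 m, so Δλ = 422.88 / 62709.3 × 3600 = 24.277″.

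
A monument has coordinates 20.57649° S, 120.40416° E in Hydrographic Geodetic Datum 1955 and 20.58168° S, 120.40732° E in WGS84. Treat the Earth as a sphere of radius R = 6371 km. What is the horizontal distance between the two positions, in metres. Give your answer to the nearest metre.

Δφ = -20.58168° − -20.57649° = -0.00519°; Δλ = 120.40732° − 120.40416° = +0.00316°.
1° along a meridian = πR/180 = 111195 m.
ΔN = Δφ × 111195 = -577.1 m; ΔE = Δλ × 111195 × cos(-20.57649°) = +0.00316 × 111195 × 0.936204 = 329.0 m.
Distance = √(ΔE² + ΔN²) = √(329.0² + (-577.1)²) = 664.3 m.

664 m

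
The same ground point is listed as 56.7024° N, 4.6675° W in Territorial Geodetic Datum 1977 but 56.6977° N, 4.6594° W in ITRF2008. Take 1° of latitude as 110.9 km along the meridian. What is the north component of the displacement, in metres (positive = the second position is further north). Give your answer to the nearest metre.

Δφ = 56.6977° − 56.7024° = -0.0047°; Δλ = -4.6594° − -4.6675° = +0.0081°.
ΔN = Δφ × 110900 = -521.2 m; ΔE = Δλ × 110900 × cos(56.7024°) = +0.0081 × 110900 × 0.548988 = 493.2 m.

ΔN = -521 m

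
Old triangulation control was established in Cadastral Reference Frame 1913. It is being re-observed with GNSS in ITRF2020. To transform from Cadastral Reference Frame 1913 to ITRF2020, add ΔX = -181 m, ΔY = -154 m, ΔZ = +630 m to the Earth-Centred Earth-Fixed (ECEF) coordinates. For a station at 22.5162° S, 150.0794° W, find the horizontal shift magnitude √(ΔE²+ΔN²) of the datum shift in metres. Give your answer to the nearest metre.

673 m

The local east axis at (φ, λ) is (−sin λ, cos λ, 0), so ΔE = −sin(-150.0794°)·(-181) + cos(-150.0794°)·(-154) = 43.19 m.
The local north axis is (−sin φ cos λ, −sin φ sin λ, cos φ), giving ΔN = 60.075 + 29.416 + 581.976 = 671.47 m.
Horizontal magnitude = √(ΔE² + ΔN²) = √(43.19² + 671.47²) = 672.85 m.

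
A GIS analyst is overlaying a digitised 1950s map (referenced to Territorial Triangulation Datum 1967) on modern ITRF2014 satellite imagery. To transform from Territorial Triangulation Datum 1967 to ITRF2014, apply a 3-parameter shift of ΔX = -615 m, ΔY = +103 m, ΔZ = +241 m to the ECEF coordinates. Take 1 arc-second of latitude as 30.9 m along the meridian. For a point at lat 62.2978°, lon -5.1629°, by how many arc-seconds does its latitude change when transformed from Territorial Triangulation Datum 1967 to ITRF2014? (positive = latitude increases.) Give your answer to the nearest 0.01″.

Δφ = 21.44″

sin φ = 0.885376, cos φ = 0.464876, sin λ = -0.089988, cos λ = 0.995943.
North component: ΔN = −sin φ cos λ·ΔX − sin φ sin λ·ΔY + cos φ·ΔZ = −(0.885376)(0.995943)(-615) − (0.885376)(-0.089988)(103) + (0.464876)(241) = 662.54 m.
1° of latitude spans 3600 × 30.90 = 111240 m, so Δφ = 662.54 / 111240 × 3600 = 21.441″.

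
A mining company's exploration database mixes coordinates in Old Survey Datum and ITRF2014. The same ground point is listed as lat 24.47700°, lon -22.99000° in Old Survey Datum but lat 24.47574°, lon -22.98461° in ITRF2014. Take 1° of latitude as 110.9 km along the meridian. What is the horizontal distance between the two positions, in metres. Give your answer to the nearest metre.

562 m

Δφ = 24.47574° − 24.47700° = -0.00126°; Δλ = -22.98461° − -22.99000° = +0.00539°.
ΔN = Δφ × 110900 = -139.7 m; ΔE = Δλ × 110900 × cos(24.47700°) = +0.00539 × 110900 × 0.910128 = 544.0 m.
Distance = √(ΔE² + ΔN²) = √(544.0² + (-139.7)²) = 561.7 m.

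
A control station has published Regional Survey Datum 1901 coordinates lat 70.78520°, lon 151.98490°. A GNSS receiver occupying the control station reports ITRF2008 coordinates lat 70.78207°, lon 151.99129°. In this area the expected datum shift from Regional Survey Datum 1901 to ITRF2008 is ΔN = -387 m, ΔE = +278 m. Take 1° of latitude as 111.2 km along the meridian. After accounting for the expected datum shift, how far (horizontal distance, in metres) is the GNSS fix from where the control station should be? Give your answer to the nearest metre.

Observed coordinate differences: Δφ = -0.00313°, Δλ = +0.00639°.
Converting to metres (1° lat = 111200 m, cos φ = 0.329111): observed ΔN = -348.1 m, observed ΔE = 233.9 m.
Subtracting the expected shift leaves a residual of -348.1 − (-387) = 38.9 m north and 233.9 − (278) = -44.1 m east.
Residual distance = √(38.9² + (-44.1)²) = 58.9 m.

59 m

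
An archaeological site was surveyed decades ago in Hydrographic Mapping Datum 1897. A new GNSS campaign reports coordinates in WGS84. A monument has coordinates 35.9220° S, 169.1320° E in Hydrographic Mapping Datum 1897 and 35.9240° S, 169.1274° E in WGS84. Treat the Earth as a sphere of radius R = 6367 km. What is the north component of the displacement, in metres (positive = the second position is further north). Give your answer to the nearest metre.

Δφ = -35.9240° − -35.9220° = -0.0020°; Δλ = 169.1274° − 169.1320° = -0.0046°.
1° along a meridian = πR/180 = 111125 m.
ΔN = Δφ × 111125 = -222.3 m; ΔE = Δλ × 111125 × cos(-35.9220°) = -0.0046 × 111125 × 0.809816 = -414.0 m.

ΔN = -222 m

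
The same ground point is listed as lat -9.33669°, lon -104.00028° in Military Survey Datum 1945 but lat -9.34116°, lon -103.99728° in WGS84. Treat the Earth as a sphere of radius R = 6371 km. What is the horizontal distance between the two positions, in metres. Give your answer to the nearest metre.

Δφ = -9.34116° − -9.33669° = -0.00447°; Δλ = -103.99728° − -104.00028° = +0.00300°.
1° along a meridian = πR/180 = 111195 m.
ΔN = Δφ × 111195 = -497.0 m; ΔE = Δλ × 111195 × cos(-9.33669°) = +0.00300 × 111195 × 0.986752 = 329.2 m.
Distance = √(ΔE² + ΔN²) = √(329.2² + (-497.0)²) = 596.2 m.

596 m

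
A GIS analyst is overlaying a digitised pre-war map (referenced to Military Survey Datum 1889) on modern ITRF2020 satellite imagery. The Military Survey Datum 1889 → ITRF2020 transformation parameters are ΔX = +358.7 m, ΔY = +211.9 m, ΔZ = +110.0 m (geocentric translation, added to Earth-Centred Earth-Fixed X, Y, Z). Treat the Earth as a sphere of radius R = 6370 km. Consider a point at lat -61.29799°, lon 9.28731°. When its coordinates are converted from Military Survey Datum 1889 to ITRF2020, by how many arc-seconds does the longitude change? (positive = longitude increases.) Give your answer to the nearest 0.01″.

Δλ = 10.20″

sin φ = -0.877129, cos φ = 0.480254, sin λ = 0.161385, cos λ = 0.986891.
East component: ΔE = −sin λ·ΔX + cos λ·ΔY = −(0.161385)(358.7) + (0.986891)(211.9) = 151.23 m.
1° of latitude spans πR/180 = 111177 m; at latitude φ, 1° of longitude spans that × cos φ = 53393.5 m, so Δλ = 151.23 / 53393.5 × 3600 = 10.197″.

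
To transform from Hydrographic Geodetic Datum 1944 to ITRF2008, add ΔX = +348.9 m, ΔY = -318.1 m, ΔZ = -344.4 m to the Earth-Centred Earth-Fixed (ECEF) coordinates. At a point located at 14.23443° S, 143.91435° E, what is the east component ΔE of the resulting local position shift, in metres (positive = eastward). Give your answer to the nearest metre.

ΔE = 52 m

At φ = -14.23443°, λ = 143.91435°: sin φ = -0.245890, cos φ = 0.969298, sin λ = 0.588994, cos λ = -0.808137.
ΔE = −sin λ·ΔX + cos λ·ΔY = −(0.588994)·(348.9) + (-0.808137)·(-318.1) = 51.57 m.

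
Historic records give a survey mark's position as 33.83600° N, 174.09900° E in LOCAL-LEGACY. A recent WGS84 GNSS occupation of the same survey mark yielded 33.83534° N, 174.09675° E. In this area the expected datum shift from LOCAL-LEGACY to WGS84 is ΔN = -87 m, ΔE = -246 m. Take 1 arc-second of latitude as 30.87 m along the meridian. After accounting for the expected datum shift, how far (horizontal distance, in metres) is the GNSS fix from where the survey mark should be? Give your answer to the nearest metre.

41 m

Observed coordinate differences: Δφ = -0.00066°, Δλ = -0.00225°.
Converting to metres (1° lat = 111132 m, cos φ = 0.830635): observed ΔN = -73.3 m, observed ΔE = -207.7 m.
Subtracting the expected shift leaves a residual of -73.3 − (-87) = 13.7 m north and -207.7 − (-246) = 38.3 m east.
Residual distance = √(13.7² + 38.3²) = 40.7 m.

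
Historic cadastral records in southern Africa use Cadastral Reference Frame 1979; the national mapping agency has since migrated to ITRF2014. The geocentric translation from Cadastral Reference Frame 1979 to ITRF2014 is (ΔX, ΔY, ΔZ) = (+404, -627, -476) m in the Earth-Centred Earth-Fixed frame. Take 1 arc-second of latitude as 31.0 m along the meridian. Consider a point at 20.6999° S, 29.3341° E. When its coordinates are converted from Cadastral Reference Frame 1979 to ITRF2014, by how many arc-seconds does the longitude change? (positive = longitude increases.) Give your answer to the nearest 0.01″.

Δλ = -25.67″

sin φ = -0.353473, cos φ = 0.935445, sin λ = 0.489901, cos λ = 0.871778.
East component: ΔE = −sin λ·ΔX + cos λ·ΔY = −(0.489901)(404) + (0.871778)(-627) = -744.52 m.
1° of latitude spans 3600 × 31.00 = 111600 m; at latitude φ, 1° of longitude spans that × cos φ = 104395.6 m, so Δλ = -744.52 / 104395.6 × 3600 = -25.674″.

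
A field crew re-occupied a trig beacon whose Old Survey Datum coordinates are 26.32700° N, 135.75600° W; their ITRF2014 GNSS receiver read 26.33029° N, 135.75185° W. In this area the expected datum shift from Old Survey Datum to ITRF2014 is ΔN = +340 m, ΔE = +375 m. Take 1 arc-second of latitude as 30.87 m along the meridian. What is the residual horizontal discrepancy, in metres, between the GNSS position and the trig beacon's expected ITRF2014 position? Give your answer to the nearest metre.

46 m

Observed coordinate differences: Δφ = +0.00329°, Δλ = +0.00415°.
Converting to metres (1° lat = 111132 m, cos φ = 0.896278): observed ΔN = 365.6 m, observed ΔE = 413.4 m.
Subtracting the expected shift leaves a residual of 365.6 − (340) = 25.6 m north and 413.4 − (375) = 38.4 m east.
Residual distance = √(25.6² + 38.4²) = 46.1 m.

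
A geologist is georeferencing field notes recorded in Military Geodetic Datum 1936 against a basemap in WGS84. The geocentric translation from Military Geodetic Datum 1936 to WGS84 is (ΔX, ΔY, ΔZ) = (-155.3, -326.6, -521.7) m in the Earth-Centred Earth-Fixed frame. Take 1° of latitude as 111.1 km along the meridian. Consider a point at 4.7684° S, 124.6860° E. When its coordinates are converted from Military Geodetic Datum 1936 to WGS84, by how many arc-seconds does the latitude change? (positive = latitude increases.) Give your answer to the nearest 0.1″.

sin φ = -0.083128, cos φ = 0.996539, sin λ = 0.822283, cos λ = -0.569079.
North component: ΔN = −sin φ cos λ·ΔX − sin φ sin λ·ΔY + cos φ·ΔZ = −(-0.083128)(-0.569079)(-155.3) − (-0.083128)(0.822283)(-326.6) + (0.996539)(-521.7) = -534.87 m.
1° of latitude spans 111100 m, so Δφ = -534.87 / 111100 × 3600 = -17.332″.

Δφ = -17.3″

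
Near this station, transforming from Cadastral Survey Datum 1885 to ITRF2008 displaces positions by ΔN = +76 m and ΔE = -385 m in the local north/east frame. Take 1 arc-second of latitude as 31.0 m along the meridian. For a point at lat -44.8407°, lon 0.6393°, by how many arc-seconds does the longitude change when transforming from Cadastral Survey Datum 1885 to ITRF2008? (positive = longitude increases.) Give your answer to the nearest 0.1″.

At latitude -44.8407°, cos φ = 0.709070.
1″ of longitude at this latitude = 31.00 × cos φ = 21.9812 m, so Δλ = -385.0 / 21.9812 = -17.515″.

Δλ = -17.5″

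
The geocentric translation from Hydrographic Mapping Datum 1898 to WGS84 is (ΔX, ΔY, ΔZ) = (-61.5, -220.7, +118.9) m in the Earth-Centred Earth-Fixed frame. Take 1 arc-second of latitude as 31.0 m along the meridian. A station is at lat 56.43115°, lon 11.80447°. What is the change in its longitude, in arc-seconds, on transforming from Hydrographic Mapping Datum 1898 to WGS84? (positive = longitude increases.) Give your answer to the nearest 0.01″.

sin φ = 0.833222, cos φ = 0.552939, sin λ = 0.204572, cos λ = 0.978851.
East component: ΔE = −sin λ·ΔX + cos λ·ΔY = −(0.204572)(-61.5) + (0.978851)(-220.7) = -203.45 m.
1° of latitude spans 3600 × 31.00 = 111600 m; at latitude φ, 1° of longitude spans that × cos φ = 61708.0 m, so Δλ = -203.45 / 61708.0 × 3600 = -11.869″.

Δλ = -11.87″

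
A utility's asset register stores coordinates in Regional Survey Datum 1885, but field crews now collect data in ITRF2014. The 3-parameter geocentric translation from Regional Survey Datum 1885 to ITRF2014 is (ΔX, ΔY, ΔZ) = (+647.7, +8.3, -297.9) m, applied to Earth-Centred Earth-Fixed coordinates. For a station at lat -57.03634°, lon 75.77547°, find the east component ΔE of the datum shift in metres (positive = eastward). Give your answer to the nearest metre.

The local east axis at (φ, λ) is (−sin λ, cos λ, 0), so ΔE = −sin(75.77547°)·647.7 + cos(75.77547°)·8.3 = -625.80 m.

ΔE = -626 m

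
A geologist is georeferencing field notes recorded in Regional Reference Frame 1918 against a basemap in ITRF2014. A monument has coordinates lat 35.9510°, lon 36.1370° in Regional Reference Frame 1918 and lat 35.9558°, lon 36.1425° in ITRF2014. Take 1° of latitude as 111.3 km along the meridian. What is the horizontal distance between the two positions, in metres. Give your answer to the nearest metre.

729 m

Δφ = 35.9558° − 35.9510° = +0.0048°; Δλ = 36.1425° − 36.1370° = +0.0055°.
ΔN = Δφ × 111300 = 534.2 m; ΔE = Δλ × 111300 × cos(35.9510°) = +0.0055 × 111300 × 0.809519 = 495.5 m.
Distance = √(ΔE² + ΔN²) = √(495.5² + 534.2²) = 728.7 m.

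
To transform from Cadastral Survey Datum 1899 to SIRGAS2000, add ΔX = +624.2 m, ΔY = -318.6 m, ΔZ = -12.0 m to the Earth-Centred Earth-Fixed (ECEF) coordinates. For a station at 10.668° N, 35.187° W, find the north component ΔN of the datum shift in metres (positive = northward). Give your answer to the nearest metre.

The local north axis is (−sin φ cos λ, −sin φ sin λ, cos φ), giving ΔN = -94.437 − 33.986 − 11.793 = -140.22 m.

ΔN = -140 m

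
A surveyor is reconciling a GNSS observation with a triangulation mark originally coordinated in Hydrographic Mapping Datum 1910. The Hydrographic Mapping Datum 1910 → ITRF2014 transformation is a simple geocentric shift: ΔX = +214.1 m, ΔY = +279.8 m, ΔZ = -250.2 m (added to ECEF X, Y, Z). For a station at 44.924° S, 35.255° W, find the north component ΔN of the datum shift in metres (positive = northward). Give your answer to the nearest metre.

ΔN = -168 m

The local north axis is (−sin φ cos λ, −sin φ sin λ, cos φ), giving ΔN = 123.461 − 114.050 − 177.153 = -167.74 m.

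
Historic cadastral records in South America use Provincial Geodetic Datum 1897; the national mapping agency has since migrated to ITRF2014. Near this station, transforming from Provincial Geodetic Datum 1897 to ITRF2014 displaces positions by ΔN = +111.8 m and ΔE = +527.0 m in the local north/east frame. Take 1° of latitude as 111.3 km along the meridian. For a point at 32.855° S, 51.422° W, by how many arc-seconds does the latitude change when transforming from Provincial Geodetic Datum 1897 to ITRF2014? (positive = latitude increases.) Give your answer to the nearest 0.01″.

Δφ = 3.62″

1° of latitude = 111.3 km, so Δφ = 111.8 / 111300 = 0.0010045° = 3.616″.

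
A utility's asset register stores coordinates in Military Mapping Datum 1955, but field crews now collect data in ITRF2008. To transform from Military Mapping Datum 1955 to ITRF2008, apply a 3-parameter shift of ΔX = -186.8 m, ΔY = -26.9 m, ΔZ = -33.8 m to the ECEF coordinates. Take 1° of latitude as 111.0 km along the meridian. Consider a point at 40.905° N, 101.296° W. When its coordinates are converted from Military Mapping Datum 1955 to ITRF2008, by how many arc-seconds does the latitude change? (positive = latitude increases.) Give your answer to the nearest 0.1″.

Δφ = -2.2″

sin φ = 0.654807, cos φ = 0.755796, sin λ = -0.980628, cos λ = -0.195878.
North component: ΔN = −sin φ cos λ·ΔX − sin φ sin λ·ΔY + cos φ·ΔZ = −(0.654807)(-0.195878)(-186.8) − (0.654807)(-0.980628)(-26.9) + (0.755796)(-33.8) = -66.78 m.
1° of latitude spans 111000 m, so Δφ = -66.78 / 111000 × 3600 = -2.166″.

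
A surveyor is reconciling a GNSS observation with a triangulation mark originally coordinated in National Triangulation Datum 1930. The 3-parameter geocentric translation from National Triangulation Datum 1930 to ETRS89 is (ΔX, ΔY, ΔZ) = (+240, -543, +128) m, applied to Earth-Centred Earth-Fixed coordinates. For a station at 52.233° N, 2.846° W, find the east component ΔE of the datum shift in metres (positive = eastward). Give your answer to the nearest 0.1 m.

At φ = 52.233°, λ = -2.846°: sin φ = 0.790508, cos φ = 0.612452, sin λ = -0.049652, cos λ = 0.998767.
ΔE = −sin λ·ΔX + cos λ·ΔY = −(-0.049652)·(240) + (0.998767)·(-543) = -530.41 m.

ΔE = -530.4 m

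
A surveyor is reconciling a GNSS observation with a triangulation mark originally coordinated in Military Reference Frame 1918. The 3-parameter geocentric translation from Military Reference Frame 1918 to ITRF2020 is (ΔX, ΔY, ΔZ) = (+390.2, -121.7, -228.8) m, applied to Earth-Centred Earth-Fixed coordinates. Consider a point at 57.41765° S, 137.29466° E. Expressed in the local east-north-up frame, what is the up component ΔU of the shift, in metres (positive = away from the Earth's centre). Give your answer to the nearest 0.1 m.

ΔU = -6.1 m

The local up (radial) axis is (cos φ cos λ, cos φ sin λ, sin φ), giving ΔU = -154.412 − 44.449 + 192.791 = -6.07 m.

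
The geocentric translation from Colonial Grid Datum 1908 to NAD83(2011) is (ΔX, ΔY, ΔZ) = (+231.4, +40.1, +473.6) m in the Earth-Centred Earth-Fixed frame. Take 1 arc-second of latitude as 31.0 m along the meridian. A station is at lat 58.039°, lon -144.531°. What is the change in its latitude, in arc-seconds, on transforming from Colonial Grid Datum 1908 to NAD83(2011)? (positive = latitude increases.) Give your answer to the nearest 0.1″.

Δφ = 13.9″

sin φ = 0.848409, cos φ = 0.529342, sin λ = -0.580262, cos λ = -0.814430.
North component: ΔN = −sin φ cos λ·ΔX − sin φ sin λ·ΔY + cos φ·ΔZ = −(0.848409)(-0.814430)(231.4) − (0.848409)(-0.580262)(40.1) + (0.529342)(473.6) = 430.33 m.
1° of latitude spans 3600 × 31.00 = 111600 m, so Δφ = 430.33 / 111600 × 3600 = 13.882″.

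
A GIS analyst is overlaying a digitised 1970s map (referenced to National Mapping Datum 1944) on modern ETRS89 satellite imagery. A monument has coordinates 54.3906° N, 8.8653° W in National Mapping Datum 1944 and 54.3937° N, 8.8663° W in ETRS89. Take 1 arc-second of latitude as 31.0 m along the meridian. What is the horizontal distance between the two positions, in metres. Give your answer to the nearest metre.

Δφ = 54.3937° − 54.3906° = +0.0031°; Δλ = -8.8663° − -8.8653° = -0.0010°.
1° of latitude = 3600 × 31.00 = 111600 m.
ΔN = Δφ × 111600 = 346.0 m; ΔE = Δλ × 111600 × cos(54.3906°) = -0.0010 × 111600 × 0.582256 = -65.0 m.
Distance = √(ΔE² + ΔN²) = √((-65.0)² + 346.0²) = 352.0 m.

352 m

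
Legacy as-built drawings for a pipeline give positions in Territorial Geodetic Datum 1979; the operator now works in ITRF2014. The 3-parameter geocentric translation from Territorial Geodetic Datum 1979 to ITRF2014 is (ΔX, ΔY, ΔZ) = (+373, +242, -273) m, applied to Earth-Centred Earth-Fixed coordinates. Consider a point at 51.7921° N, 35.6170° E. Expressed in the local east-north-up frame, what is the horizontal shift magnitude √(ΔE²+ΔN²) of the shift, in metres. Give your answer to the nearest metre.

The local east axis at (φ, λ) is (−sin λ, cos λ, 0), so ΔE = −sin(35.6170°)·373 + cos(35.6170°)·242 = -20.49 m.
The local north axis is (−sin φ cos λ, −sin φ sin λ, cos φ), giving ΔN = -238.263 − 110.740 − 168.855 = -517.86 m.
Horizontal magnitude = √(ΔE² + ΔN²) = √((-20.49)² + (-517.86)²) = 518.26 m.

518 m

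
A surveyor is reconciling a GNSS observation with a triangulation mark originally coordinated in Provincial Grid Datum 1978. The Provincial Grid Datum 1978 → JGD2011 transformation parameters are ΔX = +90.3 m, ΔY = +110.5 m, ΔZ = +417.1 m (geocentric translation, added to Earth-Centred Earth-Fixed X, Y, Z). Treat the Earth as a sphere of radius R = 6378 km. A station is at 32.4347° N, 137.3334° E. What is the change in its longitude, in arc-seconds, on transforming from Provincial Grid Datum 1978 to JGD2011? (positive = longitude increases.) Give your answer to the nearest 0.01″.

Δλ = -5.46″

sin φ = 0.536338, cos φ = 0.844003, sin λ = 0.677731, cos λ = -0.735310.
East component: ΔE = −sin λ·ΔX + cos λ·ΔY = −(0.677731)(90.3) + (-0.735310)(110.5) = -142.45 m.
1° of latitude spans πR/180 = 111317 m; at latitude φ, 1° of longitude spans that × cos φ = 93952.0 m, so Δλ = -142.45 / 93952.0 × 3600 = -5.458″.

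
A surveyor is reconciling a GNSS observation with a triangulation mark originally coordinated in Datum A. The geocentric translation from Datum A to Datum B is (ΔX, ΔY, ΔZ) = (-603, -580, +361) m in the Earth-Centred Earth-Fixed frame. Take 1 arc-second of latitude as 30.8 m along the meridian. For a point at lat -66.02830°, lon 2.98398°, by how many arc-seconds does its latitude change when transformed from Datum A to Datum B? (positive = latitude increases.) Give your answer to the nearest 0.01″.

Δφ = -14.00″

sin φ = -0.913746, cos φ = 0.406285, sin λ = 0.052057, cos λ = 0.998644.
North component: ΔN = −sin φ cos λ·ΔX − sin φ sin λ·ΔY + cos φ·ΔZ = −(-0.913746)(0.998644)(-603) − (-0.913746)(0.052057)(-580) + (0.406285)(361) = -431.16 m.
1° of latitude spans 3600 × 30.80 = 110880 m, so Δφ = -431.16 / 110880 × 3600 = -13.999″.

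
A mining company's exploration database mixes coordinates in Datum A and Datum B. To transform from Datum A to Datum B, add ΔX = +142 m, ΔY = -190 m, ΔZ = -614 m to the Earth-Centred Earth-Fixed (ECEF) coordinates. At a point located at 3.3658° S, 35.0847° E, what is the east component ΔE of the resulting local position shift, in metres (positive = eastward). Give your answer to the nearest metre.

ΔE = -237 m

The local east axis at (φ, λ) is (−sin λ, cos λ, 0), so ΔE = −sin(35.0847°)·142 + cos(35.0847°)·(-190) = -237.10 m.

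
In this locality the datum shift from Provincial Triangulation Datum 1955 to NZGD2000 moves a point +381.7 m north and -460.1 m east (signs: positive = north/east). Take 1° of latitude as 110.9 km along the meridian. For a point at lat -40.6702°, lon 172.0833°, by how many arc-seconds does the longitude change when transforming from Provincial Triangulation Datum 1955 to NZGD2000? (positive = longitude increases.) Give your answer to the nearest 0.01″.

At latitude -40.6702°, cos φ = 0.758473.
1° of longitude at this latitude = 110.9 × cos φ = 84.11 km, so Δλ = -460.1 / 84114.7 = -0.0054699° = -19.692″.

Δλ = -19.69″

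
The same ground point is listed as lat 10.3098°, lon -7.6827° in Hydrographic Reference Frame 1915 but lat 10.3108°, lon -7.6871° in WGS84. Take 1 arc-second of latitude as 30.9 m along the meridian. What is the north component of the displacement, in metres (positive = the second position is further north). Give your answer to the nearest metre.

Δφ = 10.3108° − 10.3098° = +0.0010°; Δλ = -7.6871° − -7.6827° = -0.0044°.
1° of latitude = 3600 × 30.90 = 111240 m.
ΔN = Δφ × 111240 = 111.2 m; ΔE = Δλ × 111240 × cos(10.3098°) = -0.0044 × 111240 × 0.983854 = -481.6 m.

ΔN = 111 m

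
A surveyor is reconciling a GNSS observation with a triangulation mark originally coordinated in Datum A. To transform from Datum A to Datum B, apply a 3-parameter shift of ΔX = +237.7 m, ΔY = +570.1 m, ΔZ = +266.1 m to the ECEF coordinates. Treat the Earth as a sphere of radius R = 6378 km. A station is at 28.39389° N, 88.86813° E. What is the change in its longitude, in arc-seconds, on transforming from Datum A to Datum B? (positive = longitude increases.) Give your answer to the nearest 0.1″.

sin φ = 0.475530, cos φ = 0.879699, sin λ = 0.999805, cos λ = 0.019754.
East component: ΔE = −sin λ·ΔX + cos λ·ΔY = −(0.999805)(237.7) + (0.019754)(570.1) = -226.39 m.
1° of latitude spans πR/180 = 111317 m; at latitude φ, 1° of longitude spans that × cos φ = 97925.6 m, so Δλ = -226.39 / 97925.6 × 3600 = -8.323″.

Δλ = -8.3″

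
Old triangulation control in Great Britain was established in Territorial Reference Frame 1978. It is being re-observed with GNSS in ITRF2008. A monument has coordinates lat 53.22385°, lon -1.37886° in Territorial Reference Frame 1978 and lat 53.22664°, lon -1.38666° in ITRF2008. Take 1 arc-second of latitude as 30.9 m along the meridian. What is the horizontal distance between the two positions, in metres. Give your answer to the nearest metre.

Δφ = 53.22664° − 53.22385° = +0.00279°; Δλ = -1.38666° − -1.37886° = -0.00780°.
1° of latitude = 3600 × 30.90 = 111240 m.
ΔN = Δφ × 111240 = 310.4 m; ΔE = Δλ × 111240 × cos(53.22385°) = -0.00780 × 111240 × 0.598690 = -519.5 m.
Distance = √(ΔE² + ΔN²) = √((-519.5)² + 310.4²) = 605.1 m.

605 m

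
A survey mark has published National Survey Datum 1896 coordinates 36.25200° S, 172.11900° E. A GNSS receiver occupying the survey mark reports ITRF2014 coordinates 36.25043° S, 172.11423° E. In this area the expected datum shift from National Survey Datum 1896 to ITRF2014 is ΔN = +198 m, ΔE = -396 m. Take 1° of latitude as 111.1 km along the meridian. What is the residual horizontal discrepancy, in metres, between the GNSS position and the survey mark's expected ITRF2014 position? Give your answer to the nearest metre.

39 m

Observed coordinate differences: Δφ = +0.00157°, Δλ = -0.00477°.
Converting to metres (1° lat = 111100 m, cos φ = 0.806424): observed ΔN = 174.4 m, observed ΔE = -427.4 m.
Subtracting the expected shift leaves a residual of 174.4 − (198) = -23.6 m north and -427.4 − (-396) = -31.4 m east.
Residual distance = √((-23.6)² + (-31.4)²) = 39.2 m.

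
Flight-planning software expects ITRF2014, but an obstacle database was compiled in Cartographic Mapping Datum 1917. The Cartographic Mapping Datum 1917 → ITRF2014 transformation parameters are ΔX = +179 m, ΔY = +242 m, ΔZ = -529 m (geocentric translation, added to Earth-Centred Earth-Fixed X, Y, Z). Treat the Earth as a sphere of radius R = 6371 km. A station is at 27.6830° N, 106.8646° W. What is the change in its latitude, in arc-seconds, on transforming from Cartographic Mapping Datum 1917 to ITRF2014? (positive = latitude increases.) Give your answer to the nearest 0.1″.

Δφ = -10.9″

sin φ = 0.464579, cos φ = 0.885532, sin λ = -0.956993, cos λ = -0.290111.
North component: ΔN = −sin φ cos λ·ΔX − sin φ sin λ·ΔY + cos φ·ΔZ = −(0.464579)(-0.290111)(179) − (0.464579)(-0.956993)(242) + (0.885532)(-529) = -336.73 m.
1° of latitude spans πR/180 = 111195 m, so Δφ = -336.73 / 111195 × 3600 = -10.902″.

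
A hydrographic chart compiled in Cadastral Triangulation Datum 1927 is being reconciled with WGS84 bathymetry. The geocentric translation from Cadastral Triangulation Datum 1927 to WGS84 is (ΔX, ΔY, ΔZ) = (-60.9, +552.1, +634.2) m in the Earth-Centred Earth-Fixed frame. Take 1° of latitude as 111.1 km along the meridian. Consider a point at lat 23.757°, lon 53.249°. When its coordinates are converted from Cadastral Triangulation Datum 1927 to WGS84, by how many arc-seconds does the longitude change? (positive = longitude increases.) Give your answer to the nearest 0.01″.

sin φ = 0.402859, cos φ = 0.915262, sin λ = 0.801243, cos λ = 0.598339.
East component: ΔE = −sin λ·ΔX + cos λ·ΔY = −(0.801243)(-60.9) + (0.598339)(552.1) = 379.14 m.
1° of latitude spans 111100 m; at latitude φ, 1° of longitude spans that × cos φ = 101685.6 m, so Δλ = 379.14 / 101685.6 × 3600 = 13.423″.

Δλ = 13.42″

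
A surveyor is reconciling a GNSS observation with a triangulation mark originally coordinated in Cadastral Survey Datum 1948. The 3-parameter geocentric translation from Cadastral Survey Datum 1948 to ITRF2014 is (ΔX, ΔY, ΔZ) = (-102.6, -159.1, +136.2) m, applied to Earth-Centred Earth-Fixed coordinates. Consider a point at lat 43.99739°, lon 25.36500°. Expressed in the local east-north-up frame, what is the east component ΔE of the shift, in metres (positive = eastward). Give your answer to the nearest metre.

At φ = 43.99739°, λ = 25.36500°: sin φ = 0.694626, cos φ = 0.719371, sin λ = 0.428383, cos λ = 0.903597.
ΔE = −sin λ·ΔX + cos λ·ΔY = −(0.428383)·(-102.6) + (0.903597)·(-159.1) = -99.81 m.

ΔE = -100 m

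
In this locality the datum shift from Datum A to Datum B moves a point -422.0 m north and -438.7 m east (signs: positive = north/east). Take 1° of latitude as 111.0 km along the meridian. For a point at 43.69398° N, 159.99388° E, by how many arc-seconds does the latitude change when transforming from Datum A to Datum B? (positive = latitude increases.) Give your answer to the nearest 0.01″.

1° of latitude = 111.0 km, so Δφ = -422.0 / 111000 = -0.0038018° = -13.686″.

Δφ = -13.69″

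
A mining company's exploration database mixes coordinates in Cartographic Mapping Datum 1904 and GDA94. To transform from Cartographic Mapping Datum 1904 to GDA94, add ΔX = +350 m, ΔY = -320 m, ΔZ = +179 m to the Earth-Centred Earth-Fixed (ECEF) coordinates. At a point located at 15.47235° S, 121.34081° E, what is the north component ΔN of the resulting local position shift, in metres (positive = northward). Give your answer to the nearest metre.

At φ = -15.47235°, λ = 121.34081°: sin φ = -0.266773, cos φ = 0.963759, sin λ = 0.854089, cos λ = -0.520128.
ΔN = −sin φ cos λ·ΔX − sin φ sin λ·ΔY + cos φ·ΔZ = −(-0.266773)(-0.520128)(350) − (-0.266773)(0.854089)(-320) + (0.963759)(179) = 51.04 m.

ΔN = 51 m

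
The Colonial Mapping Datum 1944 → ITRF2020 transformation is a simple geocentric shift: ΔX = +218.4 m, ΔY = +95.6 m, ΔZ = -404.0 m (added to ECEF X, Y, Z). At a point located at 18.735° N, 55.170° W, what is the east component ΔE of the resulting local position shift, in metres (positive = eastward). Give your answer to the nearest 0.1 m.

ΔE = 233.9 m

The local east axis at (φ, λ) is (−sin λ, cos λ, 0), so ΔE = −sin(-55.170°)·218.4 + cos(-55.170°)·95.6 = 233.88 m.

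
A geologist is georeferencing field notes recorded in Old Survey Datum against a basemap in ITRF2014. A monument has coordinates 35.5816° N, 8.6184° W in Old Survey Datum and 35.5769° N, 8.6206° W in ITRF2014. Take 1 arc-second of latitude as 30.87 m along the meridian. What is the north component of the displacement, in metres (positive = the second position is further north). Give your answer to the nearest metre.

ΔN = -522 m

Δφ = 35.5769° − 35.5816° = -0.0047°; Δλ = -8.6206° − -8.6184° = -0.0022°.
1° of latitude = 3600 × 30.87 = 111132 m.
ΔN = Δφ × 111132 = -522.3 m; ΔE = Δλ × 111132 × cos(35.5816°) = -0.0022 × 111132 × 0.813288 = -198.8 m.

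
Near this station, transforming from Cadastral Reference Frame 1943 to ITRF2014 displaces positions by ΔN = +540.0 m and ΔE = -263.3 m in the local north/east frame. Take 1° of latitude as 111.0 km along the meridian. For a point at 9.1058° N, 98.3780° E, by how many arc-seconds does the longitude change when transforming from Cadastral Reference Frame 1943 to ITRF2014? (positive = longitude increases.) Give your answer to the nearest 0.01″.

At latitude 9.1058°, cos φ = 0.987398.
1° of longitude at this latitude = 111.0 × cos φ = 109.60 km, so Δλ = -263.3 / 109601.2 = -0.0024023° = -8.648″.

Δλ = -8.65″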